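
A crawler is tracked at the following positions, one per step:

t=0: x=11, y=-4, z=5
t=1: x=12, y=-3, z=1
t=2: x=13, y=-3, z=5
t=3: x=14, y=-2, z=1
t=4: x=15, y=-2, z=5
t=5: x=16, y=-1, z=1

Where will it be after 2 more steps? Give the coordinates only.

x=18, y=0, z=1

Step-to-step displacements: (+1, +1, -4), (+1, +0, +4), (+1, +1, -4), (+1, +0, +4), (+1, +1, -4) — a repeating cycle of length 2.
step 6: apply (+1, +0, +4) → x=17, y=-1, z=5
step 7: apply (+1, +1, -4) → x=18, y=0, z=1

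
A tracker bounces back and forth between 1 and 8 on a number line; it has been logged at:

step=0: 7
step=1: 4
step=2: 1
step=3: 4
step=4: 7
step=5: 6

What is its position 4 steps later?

8

The value travels 3 per step and bounces off the walls at 1 and 8.
  step 6: 6 → 3
  step 7: 3 → 2
  step 8: 2 → 5
  step 9: 5 → 8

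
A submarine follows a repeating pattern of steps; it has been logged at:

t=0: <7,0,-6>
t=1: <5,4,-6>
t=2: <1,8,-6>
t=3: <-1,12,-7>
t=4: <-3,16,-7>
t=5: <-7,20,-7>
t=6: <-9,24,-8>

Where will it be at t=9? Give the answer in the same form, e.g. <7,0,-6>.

Differencing gives <-2,+4,+0>, <-4,+4,+0>, <-2,+4,-1>, <-2,+4,+0>, <-4,+4,+0>, <-2,+4,-1>. This is the pattern <-2,+4,+0>, <-4,+4,+0>, <-2,+4,-1> repeated.
step 7: apply <-2,+4,+0> → <-11,28,-8>
step 8: apply <-4,+4,+0> → <-15,32,-8>
step 9: apply <-2,+4,-1> → <-17,36,-9>

<-17,36,-9>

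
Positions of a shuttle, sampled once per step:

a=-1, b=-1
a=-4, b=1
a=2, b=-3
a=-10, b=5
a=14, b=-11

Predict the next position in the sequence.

The jumps are (-3,+2), (+6,-4), (-12,+8), (+24,-16) — a geometric progression with ratio -2.
step 5: a=14, b=-11 + (-48,+32) → a=-34, b=21

a=-34, b=21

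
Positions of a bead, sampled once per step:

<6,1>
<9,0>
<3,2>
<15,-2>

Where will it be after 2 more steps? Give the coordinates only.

Step-to-step displacements: <+3,-1>, <-6,+2>, <+12,-4>; each is -2× the previous.
step 4: <15,-2> + <-24,+8> → <-9,6>
step 5: <-9,6> + <+48,-16> → <39,-10>

<39,-10>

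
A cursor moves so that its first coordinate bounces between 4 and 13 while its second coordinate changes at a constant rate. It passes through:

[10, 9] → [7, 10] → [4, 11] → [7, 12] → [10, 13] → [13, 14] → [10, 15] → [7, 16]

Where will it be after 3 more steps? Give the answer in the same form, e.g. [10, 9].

The first coordinate reflects between 4 and 13, moving 3 per step.
  step 8: 7 → 4
  step 9: 4 → 7
  step 10: 7 → 10
The second coordinate changes by +1 each step: at step 10 it is 19.

[10, 19]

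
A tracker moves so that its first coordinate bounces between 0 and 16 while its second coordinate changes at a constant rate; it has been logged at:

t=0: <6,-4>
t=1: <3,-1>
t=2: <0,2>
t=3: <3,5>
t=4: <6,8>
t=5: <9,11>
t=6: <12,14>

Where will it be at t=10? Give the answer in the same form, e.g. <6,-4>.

The first coordinate reflects between 0 and 16, moving 3 per step.
  step 7: 12 → 15
  step 8: 15 → 14
  step 9: 14 → 11
  step 10: 11 → 8
The second coordinate changes by +3 each step: at step 10 it is 26.

<8,26>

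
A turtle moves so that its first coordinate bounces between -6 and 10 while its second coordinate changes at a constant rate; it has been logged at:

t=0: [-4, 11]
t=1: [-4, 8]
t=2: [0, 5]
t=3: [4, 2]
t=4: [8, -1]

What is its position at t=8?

The first coordinate travels 4 per step and bounces off the walls at -6 and 10.
  step 5: 8 → 8
  step 6: 8 → 4
  step 7: 4 → 0
  step 8: 0 → -4
The second coordinate changes by -3 each step: at step 8 it is -13.

[-4, -13]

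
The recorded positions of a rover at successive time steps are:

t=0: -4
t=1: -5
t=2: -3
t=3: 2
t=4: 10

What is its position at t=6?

35

Taking differences between consecutive positions: -1, +2, +5, +8. These grow by +3 each step.
step 5: 10 + 11 → 21
step 6: 21 + 14 → 35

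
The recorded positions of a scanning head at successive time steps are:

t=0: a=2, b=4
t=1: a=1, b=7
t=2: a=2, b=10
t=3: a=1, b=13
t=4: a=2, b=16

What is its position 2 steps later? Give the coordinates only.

The a coordinate repeats the cycle [2, 1] with period 2; step 6 mod 2 = 0, giving 2.
The b coordinate changes by +3 each step, so at step 6 it is 4 + 6·(3) = 22.

a=2, b=22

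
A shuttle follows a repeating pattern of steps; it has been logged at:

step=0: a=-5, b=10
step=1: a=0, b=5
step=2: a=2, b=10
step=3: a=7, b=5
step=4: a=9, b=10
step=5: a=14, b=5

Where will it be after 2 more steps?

Step-to-step displacements: (+5,-5), (+2,+5), (+5,-5), (+2,+5), (+5,-5) — a repeating cycle of length 2.
step 6: apply (+2,+5) → a=16, b=10
step 7: apply (+5,-5) → a=21, b=5

a=21, b=5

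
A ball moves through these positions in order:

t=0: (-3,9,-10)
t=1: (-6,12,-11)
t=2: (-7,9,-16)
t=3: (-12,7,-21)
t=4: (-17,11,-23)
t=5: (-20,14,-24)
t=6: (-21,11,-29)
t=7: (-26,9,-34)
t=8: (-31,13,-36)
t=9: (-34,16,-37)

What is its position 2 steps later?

(-40,11,-47)

The moves between consecutive positions are (-3,+3,-1), (-1,-3,-5), (-5,-2,-5), (-5,+4,-2), (-3,+3,-1), (-1,-3,-5), (-5,-2,-5), (-5,+4,-2), (-3,+3,-1); they repeat the 4-cycle [(-3,+3,-1), (-1,-3,-5), (-5,-2,-5), (-5,+4,-2)].
step 10: apply (-1,-3,-5) → (-35,13,-42)
step 11: apply (-5,-2,-5) → (-40,11,-47)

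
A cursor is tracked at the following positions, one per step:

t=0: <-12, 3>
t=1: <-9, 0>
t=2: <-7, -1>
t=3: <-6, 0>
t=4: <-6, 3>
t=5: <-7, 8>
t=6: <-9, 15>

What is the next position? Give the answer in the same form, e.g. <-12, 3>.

Taking differences between consecutive positions: <+3, -3>, <+2, -1>, <+1, +1>, <+0, +3>, <-1, +5>, <-2, +7>. These grow by <-1, +2> each step.
step 7: <-9, 15> + <-3, +9> → <-12, 24>

<-12, 24>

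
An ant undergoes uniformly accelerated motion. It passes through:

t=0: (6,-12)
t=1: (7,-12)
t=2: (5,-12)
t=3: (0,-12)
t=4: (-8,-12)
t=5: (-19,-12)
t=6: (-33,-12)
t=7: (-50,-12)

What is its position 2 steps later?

(-93,-12)

First differences are (+1,+0), (-2,+0), (-5,+0), (-8,+0), (-11,+0), (-14,+0), (-17,+0); their common second difference is (-3,+0) (constant acceleration).
step 8: (-50,-12) + (-20,+0) → (-70,-12)
step 9: (-70,-12) + (-23,+0) → (-93,-12)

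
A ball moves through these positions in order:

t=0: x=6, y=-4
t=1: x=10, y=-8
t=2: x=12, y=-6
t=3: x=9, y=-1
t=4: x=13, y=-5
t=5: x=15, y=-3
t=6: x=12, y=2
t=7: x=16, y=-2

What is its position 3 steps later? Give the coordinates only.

x=19, y=1

Differencing gives (+4,-4), (+2,+2), (-3,+5), (+4,-4), (+2,+2), (-3,+5), (+4,-4). This is the pattern (+4,-4), (+2,+2), (-3,+5) repeated.
step 8: apply (+2,+2) → x=18, y=0
step 9: apply (-3,+5) → x=15, y=5
step 10: apply (+4,-4) → x=19, y=1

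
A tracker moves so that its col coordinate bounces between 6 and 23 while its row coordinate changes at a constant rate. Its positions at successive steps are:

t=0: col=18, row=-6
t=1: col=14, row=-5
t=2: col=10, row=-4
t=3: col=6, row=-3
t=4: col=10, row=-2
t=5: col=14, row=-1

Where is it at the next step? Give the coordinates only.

The col coordinate travels 4 per step and bounces off the walls at 6 and 23.
  step 6: 14 → 18
The row coordinate changes by +1 each step: at step 6 it is 0.

col=18, row=0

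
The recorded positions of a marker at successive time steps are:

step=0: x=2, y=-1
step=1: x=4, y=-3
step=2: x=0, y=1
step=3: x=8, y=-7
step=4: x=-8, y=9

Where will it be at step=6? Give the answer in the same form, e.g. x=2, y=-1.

x=-40, y=41

Consecutive displacements (+2, -2), (-4, +4), (+8, -8), (-16, +16) scale by a factor of -2 each step.
step 5: x=-8, y=9 + (+32, -32) → x=24, y=-23
step 6: x=24, y=-23 + (-64, +64) → x=-40, y=41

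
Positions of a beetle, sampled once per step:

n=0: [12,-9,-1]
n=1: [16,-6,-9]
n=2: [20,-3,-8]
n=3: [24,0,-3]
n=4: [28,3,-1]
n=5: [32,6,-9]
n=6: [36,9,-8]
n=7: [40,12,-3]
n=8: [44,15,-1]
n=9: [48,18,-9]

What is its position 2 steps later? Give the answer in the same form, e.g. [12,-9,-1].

[56,24,-3]

The first coordinate changes by +4 each step, so at step 11 it is 12 + 11·(4) = 56.
The second coordinate changes by +3 each step, so at step 11 it is -9 + 11·(3) = 24.
The third coordinate repeats the cycle [-1, -9, -8, -3] with period 4; step 11 mod 4 = 3, giving -3.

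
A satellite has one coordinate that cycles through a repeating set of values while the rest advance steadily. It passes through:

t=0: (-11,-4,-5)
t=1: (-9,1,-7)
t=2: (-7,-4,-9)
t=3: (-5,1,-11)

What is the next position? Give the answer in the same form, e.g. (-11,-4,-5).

First: linear, +2 per step → -3 at step 4.
Second: cycles through -4, 1 every 2 steps. Step 4 lands at position 0 of the cycle → -4.
Third: linear, -2 per step → -13 at step 4.

(-3,-4,-13)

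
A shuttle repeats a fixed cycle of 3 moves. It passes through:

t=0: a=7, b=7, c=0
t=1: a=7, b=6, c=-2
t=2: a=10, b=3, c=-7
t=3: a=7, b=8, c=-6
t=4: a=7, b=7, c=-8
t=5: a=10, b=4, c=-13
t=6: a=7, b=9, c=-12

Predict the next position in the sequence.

Differencing gives (+0, -1, -2), (+3, -3, -5), (-3, +5, +1), (+0, -1, -2), (+3, -3, -5), (-3, +5, +1). This is the pattern (+0, -1, -2), (+3, -3, -5), (-3, +5, +1) repeated.
step 7: apply (+0, -1, -2) → a=7, b=8, c=-14

a=7, b=8, c=-14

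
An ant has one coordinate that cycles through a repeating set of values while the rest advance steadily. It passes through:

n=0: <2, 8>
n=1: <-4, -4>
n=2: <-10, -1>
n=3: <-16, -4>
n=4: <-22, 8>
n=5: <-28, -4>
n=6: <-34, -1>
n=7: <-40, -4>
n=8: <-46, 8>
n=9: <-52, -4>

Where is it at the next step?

First: linear, -6 per step → -58 at step 10.
Second: cycles through 8, -4, -1, -4 every 4 steps. Step 10 lands at position 2 of the cycle → -1.

<-58, -1>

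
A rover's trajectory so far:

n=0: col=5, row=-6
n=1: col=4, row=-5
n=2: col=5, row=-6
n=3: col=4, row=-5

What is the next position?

col=5, row=-6

Step-to-step displacements: (-1,+1), (+1,-1), (-1,+1); each is -1× the previous.
step 4: col=4, row=-5 + (+1,-1) → col=5, row=-6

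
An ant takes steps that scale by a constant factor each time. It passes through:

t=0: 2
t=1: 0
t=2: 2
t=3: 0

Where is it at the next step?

2

Consecutive displacements -2, +2, -2 scale by a factor of -1 each step.
step 4: 0 + 2 → 2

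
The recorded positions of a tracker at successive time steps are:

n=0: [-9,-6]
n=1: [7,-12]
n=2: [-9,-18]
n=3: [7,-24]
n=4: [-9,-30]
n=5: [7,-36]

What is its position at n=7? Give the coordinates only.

The first coordinate repeats the cycle [-9, 7] with period 2; step 7 mod 2 = 1, giving 7.
The second coordinate changes by -6 each step, so at step 7 it is -6 + 7·(-6) = -48.

[7,-48]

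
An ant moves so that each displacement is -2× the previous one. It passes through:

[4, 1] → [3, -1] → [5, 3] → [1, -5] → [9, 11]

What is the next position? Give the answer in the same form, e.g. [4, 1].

The jumps are [-1, -2], [+2, +4], [-4, -8], [+8, +16] — a geometric progression with ratio -2.
step 5: [9, 11] + [-16, -32] → [-7, -21]

[-7, -21]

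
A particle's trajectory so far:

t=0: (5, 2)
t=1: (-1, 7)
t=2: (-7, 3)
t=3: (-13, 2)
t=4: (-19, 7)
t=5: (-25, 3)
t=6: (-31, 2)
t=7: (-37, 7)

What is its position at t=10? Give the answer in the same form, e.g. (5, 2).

(-55, 7)

First: linear, -6 per step → -55 at step 10.
Second: cycles through 2, 7, 3 every 3 steps. Step 10 lands at position 1 of the cycle → 7.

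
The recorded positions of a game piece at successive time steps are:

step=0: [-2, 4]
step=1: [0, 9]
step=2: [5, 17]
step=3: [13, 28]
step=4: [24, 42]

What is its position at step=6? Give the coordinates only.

Taking differences between consecutive positions: [+2, +5], [+5, +8], [+8, +11], [+11, +14]. These grow by [+3, +3] each step.
step 5: [24, 42] + [+14, +17] → [38, 59]
step 6: [38, 59] + [+17, +20] → [55, 79]

[55, 79]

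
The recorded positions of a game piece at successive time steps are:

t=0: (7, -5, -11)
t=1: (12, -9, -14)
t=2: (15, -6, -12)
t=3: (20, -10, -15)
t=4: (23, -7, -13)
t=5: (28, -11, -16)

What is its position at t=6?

(31, -8, -14)

The moves between consecutive positions are (+5, -4, -3), (+3, +3, +2), (+5, -4, -3), (+3, +3, +2), (+5, -4, -3); they repeat the 2-cycle [(+5, -4, -3), (+3, +3, +2)].
step 6: apply (+3, +3, +2) → (31, -8, -14)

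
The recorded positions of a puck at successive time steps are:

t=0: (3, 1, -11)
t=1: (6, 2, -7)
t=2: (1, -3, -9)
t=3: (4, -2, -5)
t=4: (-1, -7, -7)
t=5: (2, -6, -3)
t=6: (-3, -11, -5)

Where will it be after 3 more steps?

(-2, -14, 1)

The moves between consecutive positions are (+3, +1, +4), (-5, -5, -2), (+3, +1, +4), (-5, -5, -2), (+3, +1, +4), (-5, -5, -2); they repeat the 2-cycle [(+3, +1, +4), (-5, -5, -2)].
step 7: apply (+3, +1, +4) → (0, -10, -1)
step 8: apply (-5, -5, -2) → (-5, -15, -3)
step 9: apply (+3, +1, +4) → (-2, -14, 1)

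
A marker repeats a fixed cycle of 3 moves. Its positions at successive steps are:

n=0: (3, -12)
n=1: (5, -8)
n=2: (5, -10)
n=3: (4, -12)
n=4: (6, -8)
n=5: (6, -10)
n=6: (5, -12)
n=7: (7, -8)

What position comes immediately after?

The moves between consecutive positions are (+2, +4), (+0, -2), (-1, -2), (+2, +4), (+0, -2), (-1, -2), (+2, +4); they repeat the 3-cycle [(+2, +4), (+0, -2), (-1, -2)].
step 8: apply (+0, -2) → (7, -10)

(7, -10)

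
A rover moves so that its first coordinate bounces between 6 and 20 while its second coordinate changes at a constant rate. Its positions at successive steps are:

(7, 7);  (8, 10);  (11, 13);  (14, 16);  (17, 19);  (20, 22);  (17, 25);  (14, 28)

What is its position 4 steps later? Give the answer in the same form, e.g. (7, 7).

(10, 40)

The first coordinate travels 3 per step and bounces off the walls at 6 and 20.
  step 8: 14 → 11
  step 9: 11 → 8
  step 10: 8 → 7
  step 11: 7 → 10
The second coordinate changes by +3 each step: at step 11 it is 40.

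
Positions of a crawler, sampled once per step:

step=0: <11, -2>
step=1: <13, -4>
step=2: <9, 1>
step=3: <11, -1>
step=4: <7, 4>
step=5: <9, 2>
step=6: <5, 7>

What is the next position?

<7, 5>

Differencing gives <+2, -2>, <-4, +5>, <+2, -2>, <-4, +5>, <+2, -2>, <-4, +5>. This is the pattern <+2, -2>, <-4, +5> repeated.
step 7: apply <+2, -2> → <7, 5>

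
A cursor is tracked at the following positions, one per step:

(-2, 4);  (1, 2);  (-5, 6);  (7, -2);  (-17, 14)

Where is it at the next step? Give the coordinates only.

(31, -18)

The jumps are (+3, -2), (-6, +4), (+12, -8), (-24, +16) — a geometric progression with ratio -2.
step 5: (-17, 14) + (+48, -32) → (31, -18)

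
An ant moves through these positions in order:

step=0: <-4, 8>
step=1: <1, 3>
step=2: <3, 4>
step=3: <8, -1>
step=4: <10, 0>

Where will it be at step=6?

Step-to-step displacements: <+5, -5>, <+2, +1>, <+5, -5>, <+2, +1> — a repeating cycle of length 2.
step 5: apply <+5, -5> → <15, -5>
step 6: apply <+2, +1> → <17, -4>

<17, -4>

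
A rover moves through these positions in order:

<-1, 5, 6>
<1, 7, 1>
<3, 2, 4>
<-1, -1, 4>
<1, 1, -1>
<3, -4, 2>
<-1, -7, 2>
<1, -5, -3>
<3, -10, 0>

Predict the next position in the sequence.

Differencing gives <+2, +2, -5>, <+2, -5, +3>, <-4, -3, +0>, <+2, +2, -5>, <+2, -5, +3>, <-4, -3, +0>, <+2, +2, -5>, <+2, -5, +3>. This is the pattern <+2, +2, -5>, <+2, -5, +3>, <-4, -3, +0> repeated.
step 9: apply <-4, -3, +0> → <-1, -13, 0>

<-1, -13, 0>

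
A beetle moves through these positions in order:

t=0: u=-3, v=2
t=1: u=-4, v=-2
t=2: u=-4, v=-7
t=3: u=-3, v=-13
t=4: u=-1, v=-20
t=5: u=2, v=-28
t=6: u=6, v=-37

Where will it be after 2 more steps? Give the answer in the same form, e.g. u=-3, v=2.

u=17, v=-58

Taking differences between consecutive positions: (-1, -4), (+0, -5), (+1, -6), (+2, -7), (+3, -8), (+4, -9). These grow by (+1, -1) each step.
step 7: u=6, v=-37 + (+5, -10) → u=11, v=-47
step 8: u=11, v=-47 + (+6, -11) → u=17, v=-58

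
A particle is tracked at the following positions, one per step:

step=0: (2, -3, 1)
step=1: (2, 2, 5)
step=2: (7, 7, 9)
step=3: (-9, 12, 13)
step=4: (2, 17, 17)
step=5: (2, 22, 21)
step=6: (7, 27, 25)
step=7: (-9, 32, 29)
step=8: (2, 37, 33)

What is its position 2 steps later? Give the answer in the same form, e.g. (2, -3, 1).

First: cycles through 2, 2, 7, -9 every 4 steps. Step 10 lands at position 2 of the cycle → 7.
Second: linear, +5 per step → 47 at step 10.
Third: linear, +4 per step → 41 at step 10.

(7, 47, 41)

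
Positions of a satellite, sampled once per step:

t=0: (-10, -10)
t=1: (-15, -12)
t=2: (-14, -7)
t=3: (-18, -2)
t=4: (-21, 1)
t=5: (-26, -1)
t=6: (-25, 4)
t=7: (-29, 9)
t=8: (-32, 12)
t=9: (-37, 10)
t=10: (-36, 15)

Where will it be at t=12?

Differencing gives (-5, -2), (+1, +5), (-4, +5), (-3, +3), (-5, -2), (+1, +5), (-4, +5), (-3, +3), (-5, -2), (+1, +5). This is the pattern (-5, -2), (+1, +5), (-4, +5), (-3, +3) repeated.
step 11: apply (-4, +5) → (-40, 20)
step 12: apply (-3, +3) → (-43, 23)

(-43, 23)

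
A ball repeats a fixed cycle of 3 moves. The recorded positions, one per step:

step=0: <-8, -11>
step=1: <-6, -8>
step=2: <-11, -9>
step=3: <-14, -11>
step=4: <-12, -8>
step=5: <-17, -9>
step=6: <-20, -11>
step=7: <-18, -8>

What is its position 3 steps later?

The moves between consecutive positions are <+2, +3>, <-5, -1>, <-3, -2>, <+2, +3>, <-5, -1>, <-3, -2>, <+2, +3>; they repeat the 3-cycle [<+2, +3>, <-5, -1>, <-3, -2>].
step 8: apply <-5, -1> → <-23, -9>
step 9: apply <-3, -2> → <-26, -11>
step 10: apply <+2, +3> → <-24, -8>

<-24, -8>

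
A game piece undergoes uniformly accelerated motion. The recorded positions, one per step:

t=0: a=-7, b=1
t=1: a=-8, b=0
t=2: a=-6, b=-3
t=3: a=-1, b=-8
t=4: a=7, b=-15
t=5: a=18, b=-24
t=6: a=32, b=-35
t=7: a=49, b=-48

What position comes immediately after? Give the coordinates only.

Taking differences between consecutive positions: (-1, -1), (+2, -3), (+5, -5), (+8, -7), (+11, -9), (+14, -11), (+17, -13). These grow by (+3, -2) each step.
step 8: a=49, b=-48 + (+20, -15) → a=69, b=-63

a=69, b=-63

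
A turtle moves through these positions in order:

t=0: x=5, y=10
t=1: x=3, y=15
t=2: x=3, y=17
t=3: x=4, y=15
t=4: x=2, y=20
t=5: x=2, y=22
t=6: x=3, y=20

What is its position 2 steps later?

The moves between consecutive positions are (-2,+5), (+0,+2), (+1,-2), (-2,+5), (+0,+2), (+1,-2); they repeat the 3-cycle [(-2,+5), (+0,+2), (+1,-2)].
step 7: apply (-2,+5) → x=1, y=25
step 8: apply (+0,+2) → x=1, y=27

x=1, y=27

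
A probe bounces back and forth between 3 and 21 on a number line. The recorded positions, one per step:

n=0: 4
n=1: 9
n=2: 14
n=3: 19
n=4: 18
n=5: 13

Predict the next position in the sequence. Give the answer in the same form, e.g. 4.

The value reflects between 3 and 21, moving 5 per step.
  step 6: 13 → 8

8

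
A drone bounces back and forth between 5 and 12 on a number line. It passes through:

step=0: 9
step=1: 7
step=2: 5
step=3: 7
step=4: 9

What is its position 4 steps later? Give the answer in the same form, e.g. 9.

The value reflects between 5 and 12, moving 2 per step.
  step 5: 9 → 11
  step 6: 11 → 11
  step 7: 11 → 9
  step 8: 9 → 7

7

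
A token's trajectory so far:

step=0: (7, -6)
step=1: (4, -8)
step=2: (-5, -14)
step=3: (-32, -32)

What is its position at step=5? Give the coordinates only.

The jumps are (-3, -2), (-9, -6), (-27, -18) — a geometric progression with ratio 3.
step 4: (-32, -32) + (-81, -54) → (-113, -86)
step 5: (-113, -86) + (-243, -162) → (-356, -248)

(-356, -248)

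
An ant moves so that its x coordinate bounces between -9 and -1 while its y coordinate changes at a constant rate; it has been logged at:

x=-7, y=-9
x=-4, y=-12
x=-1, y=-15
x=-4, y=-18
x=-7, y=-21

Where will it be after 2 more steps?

x=-5, y=-27

The x coordinate travels 3 per step and bounces off the walls at -9 and -1.
  step 5: -7 → -8
  step 6: -8 → -5
The y coordinate changes by -3 each step: at step 6 it is -27.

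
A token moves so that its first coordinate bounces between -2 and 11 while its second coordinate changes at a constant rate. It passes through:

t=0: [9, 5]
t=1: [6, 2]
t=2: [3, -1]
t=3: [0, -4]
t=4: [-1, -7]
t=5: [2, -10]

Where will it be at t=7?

[8, -16]

The first coordinate travels 3 per step and bounces off the walls at -2 and 11.
  step 6: 2 → 5
  step 7: 5 → 8
The second coordinate changes by -3 each step: at step 7 it is -16.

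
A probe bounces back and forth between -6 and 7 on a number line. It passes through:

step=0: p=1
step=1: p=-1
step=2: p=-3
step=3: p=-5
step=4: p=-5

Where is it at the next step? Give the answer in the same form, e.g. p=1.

The value reflects between -6 and 7, moving 2 per step.
  step 5: -5 → -3

p=-3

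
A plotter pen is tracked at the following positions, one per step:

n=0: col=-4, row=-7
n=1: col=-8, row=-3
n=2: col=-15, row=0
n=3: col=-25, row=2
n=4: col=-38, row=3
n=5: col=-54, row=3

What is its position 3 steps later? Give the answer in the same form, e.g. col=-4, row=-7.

col=-120, row=-3

Taking differences between consecutive positions: (-4, +4), (-7, +3), (-10, +2), (-13, +1), (-16, +0). These grow by (-3, -1) each step.
step 6: col=-54, row=3 + (-19, -1) → col=-73, row=2
step 7: col=-73, row=2 + (-22, -2) → col=-95, row=0
step 8: col=-95, row=0 + (-25, -3) → col=-120, row=-3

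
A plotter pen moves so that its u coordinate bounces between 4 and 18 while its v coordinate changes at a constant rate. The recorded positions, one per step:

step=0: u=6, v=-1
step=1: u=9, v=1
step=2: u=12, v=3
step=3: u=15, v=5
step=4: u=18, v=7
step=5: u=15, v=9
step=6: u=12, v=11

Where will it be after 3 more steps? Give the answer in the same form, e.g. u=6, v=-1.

The u coordinate travels 3 per step and bounces off the walls at 4 and 18.
  step 7: 12 → 9
  step 8: 9 → 6
  step 9: 6 → 5
The v coordinate changes by +2 each step: at step 9 it is 17.

u=5, v=17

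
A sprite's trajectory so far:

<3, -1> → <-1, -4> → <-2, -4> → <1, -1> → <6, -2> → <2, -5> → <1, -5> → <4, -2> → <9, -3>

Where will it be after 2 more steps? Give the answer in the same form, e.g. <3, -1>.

<4, -6>

The moves between consecutive positions are <-4, -3>, <-1, +0>, <+3, +3>, <+5, -1>, <-4, -3>, <-1, +0>, <+3, +3>, <+5, -1>; they repeat the 4-cycle [<-4, -3>, <-1, +0>, <+3, +3>, <+5, -1>].
step 9: apply <-4, -3> → <5, -6>
step 10: apply <-1, +0> → <4, -6>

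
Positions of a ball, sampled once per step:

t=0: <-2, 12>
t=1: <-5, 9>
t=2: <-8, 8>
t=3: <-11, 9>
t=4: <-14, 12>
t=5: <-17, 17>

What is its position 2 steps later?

<-23, 33>

Taking differences between consecutive positions: <-3, -3>, <-3, -1>, <-3, +1>, <-3, +3>, <-3, +5>. These grow by <+0, +2> each step.
step 6: <-17, 17> + <-3, +7> → <-20, 24>
step 7: <-20, 24> + <-3, +9> → <-23, 33>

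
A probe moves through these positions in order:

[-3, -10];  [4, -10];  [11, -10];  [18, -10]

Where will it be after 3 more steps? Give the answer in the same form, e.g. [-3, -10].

[39, -10]

The position changes by [+7, +0] every step.
step 4: [18, -10] + [+7, +0] → [25, -10]
step 5: [25, -10] + [+7, +0] → [32, -10]
step 6: [32, -10] + [+7, +0] → [39, -10]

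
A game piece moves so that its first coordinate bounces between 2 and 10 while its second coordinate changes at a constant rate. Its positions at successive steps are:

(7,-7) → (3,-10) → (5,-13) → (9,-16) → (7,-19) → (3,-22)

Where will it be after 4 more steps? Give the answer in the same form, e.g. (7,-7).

The first coordinate travels 4 per step and bounces off the walls at 2 and 10.
  step 6: 3 → 5
  step 7: 5 → 9
  step 8: 9 → 7
  step 9: 7 → 3
The second coordinate changes by -3 each step: at step 9 it is -34.

(3,-34)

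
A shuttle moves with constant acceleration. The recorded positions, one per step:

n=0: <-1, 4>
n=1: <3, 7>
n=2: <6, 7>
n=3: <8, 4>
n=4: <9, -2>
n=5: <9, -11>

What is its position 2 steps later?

Taking differences between consecutive positions: <+4, +3>, <+3, +0>, <+2, -3>, <+1, -6>, <+0, -9>. These grow by <-1, -3> each step.
step 6: <9, -11> + <-1, -12> → <8, -23>
step 7: <8, -23> + <-2, -15> → <6, -38>

<6, -38>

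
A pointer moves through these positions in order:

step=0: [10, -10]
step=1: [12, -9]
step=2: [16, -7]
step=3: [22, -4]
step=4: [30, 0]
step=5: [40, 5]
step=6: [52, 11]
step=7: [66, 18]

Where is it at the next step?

First differences are [+2, +1], [+4, +2], [+6, +3], [+8, +4], [+10, +5], [+12, +6], [+14, +7]; their common second difference is [+2, +1] (constant acceleration).
step 8: [66, 18] + [+16, +8] → [82, 26]

[82, 26]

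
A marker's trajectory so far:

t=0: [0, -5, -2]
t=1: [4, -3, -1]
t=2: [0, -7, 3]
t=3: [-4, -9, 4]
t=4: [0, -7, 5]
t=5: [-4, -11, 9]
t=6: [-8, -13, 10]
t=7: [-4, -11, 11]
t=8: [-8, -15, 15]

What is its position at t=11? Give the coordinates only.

[-12, -19, 21]

Step-to-step displacements: [+4, +2, +1], [-4, -4, +4], [-4, -2, +1], [+4, +2, +1], [-4, -4, +4], [-4, -2, +1], [+4, +2, +1], [-4, -4, +4] — a repeating cycle of length 3.
step 9: apply [-4, -2, +1] → [-12, -17, 16]
step 10: apply [+4, +2, +1] → [-8, -15, 17]
step 11: apply [-4, -4, +4] → [-12, -19, 21]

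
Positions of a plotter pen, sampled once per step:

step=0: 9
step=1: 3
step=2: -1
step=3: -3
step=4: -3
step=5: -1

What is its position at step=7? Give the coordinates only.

9

First differences are -6, -4, -2, +0, +2; their common second difference is +2 (constant acceleration).
step 6: -1 + 4 → 3
step 7: 3 + 6 → 9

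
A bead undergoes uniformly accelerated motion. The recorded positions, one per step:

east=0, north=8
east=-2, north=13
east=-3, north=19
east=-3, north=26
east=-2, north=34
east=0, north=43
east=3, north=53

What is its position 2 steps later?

east=12, north=76

First differences are (-2, +5), (-1, +6), (+0, +7), (+1, +8), (+2, +9), (+3, +10); their common second difference is (+1, +1) (constant acceleration).
step 7: east=3, north=53 + (+4, +11) → east=7, north=64
step 8: east=7, north=64 + (+5, +12) → east=12, north=76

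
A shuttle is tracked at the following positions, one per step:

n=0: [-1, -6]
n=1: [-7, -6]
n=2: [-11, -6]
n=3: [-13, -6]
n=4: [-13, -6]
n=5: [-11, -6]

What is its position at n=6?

Taking differences between consecutive positions: [-6, +0], [-4, +0], [-2, +0], [+0, +0], [+2, +0]. These grow by [+2, +0] each step.
step 6: [-11, -6] + [+4, +0] → [-7, -6]

[-7, -6]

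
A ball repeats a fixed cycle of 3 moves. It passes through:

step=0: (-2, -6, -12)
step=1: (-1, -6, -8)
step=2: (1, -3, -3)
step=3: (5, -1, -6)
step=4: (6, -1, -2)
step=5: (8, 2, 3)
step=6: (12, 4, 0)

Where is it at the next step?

(13, 4, 4)

Step-to-step displacements: (+1, +0, +4), (+2, +3, +5), (+4, +2, -3), (+1, +0, +4), (+2, +3, +5), (+4, +2, -3) — a repeating cycle of length 3.
step 7: apply (+1, +0, +4) → (13, 4, 4)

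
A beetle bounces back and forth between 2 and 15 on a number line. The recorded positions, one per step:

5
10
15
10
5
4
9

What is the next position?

14

The value travels 5 per step and bounces off the walls at 2 and 15.
  step 7: 9 → 14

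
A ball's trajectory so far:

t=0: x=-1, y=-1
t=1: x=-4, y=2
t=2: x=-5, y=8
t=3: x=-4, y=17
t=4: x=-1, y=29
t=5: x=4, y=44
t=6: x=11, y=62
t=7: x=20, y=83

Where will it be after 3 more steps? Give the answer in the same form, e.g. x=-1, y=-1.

Successive displacements: (-3, +3), (-1, +6), (+1, +9), (+3, +12), (+5, +15), (+7, +18), (+9, +21) — each changes by (+2, +3).
step 8: x=20, y=83 + (+11, +24) → x=31, y=107
step 9: x=31, y=107 + (+13, +27) → x=44, y=134
step 10: x=44, y=134 + (+15, +30) → x=59, y=164

x=59, y=164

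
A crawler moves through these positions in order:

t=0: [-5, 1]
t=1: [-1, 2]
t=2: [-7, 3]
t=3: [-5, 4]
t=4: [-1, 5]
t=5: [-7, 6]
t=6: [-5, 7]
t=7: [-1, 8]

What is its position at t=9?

[-5, 10]

First: cycles through -5, -1, -7 every 3 steps. Step 9 lands at position 0 of the cycle → -5.
Second: linear, +1 per step → 10 at step 9.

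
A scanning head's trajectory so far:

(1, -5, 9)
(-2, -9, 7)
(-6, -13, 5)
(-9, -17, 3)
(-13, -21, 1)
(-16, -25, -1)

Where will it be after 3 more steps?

(-27, -37, -7)

The moves between consecutive positions are (-3, -4, -2), (-4, -4, -2), (-3, -4, -2), (-4, -4, -2), (-3, -4, -2); they repeat the 2-cycle [(-3, -4, -2), (-4, -4, -2)].
step 6: apply (-4, -4, -2) → (-20, -29, -3)
step 7: apply (-3, -4, -2) → (-23, -33, -5)
step 8: apply (-4, -4, -2) → (-27, -37, -7)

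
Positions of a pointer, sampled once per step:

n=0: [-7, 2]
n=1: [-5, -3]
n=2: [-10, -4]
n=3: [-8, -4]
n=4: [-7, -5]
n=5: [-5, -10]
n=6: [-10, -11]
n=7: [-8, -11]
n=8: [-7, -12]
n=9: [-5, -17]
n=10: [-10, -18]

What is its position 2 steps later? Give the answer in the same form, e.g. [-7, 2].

[-7, -19]

The moves between consecutive positions are [+2, -5], [-5, -1], [+2, +0], [+1, -1], [+2, -5], [-5, -1], [+2, +0], [+1, -1], [+2, -5], [-5, -1]; they repeat the 4-cycle [[+2, -5], [-5, -1], [+2, +0], [+1, -1]].
step 11: apply [+2, +0] → [-8, -18]
step 12: apply [+1, -1] → [-7, -19]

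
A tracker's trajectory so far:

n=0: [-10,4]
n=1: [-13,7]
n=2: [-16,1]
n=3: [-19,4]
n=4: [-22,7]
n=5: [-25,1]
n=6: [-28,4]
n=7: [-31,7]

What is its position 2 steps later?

[-37,4]

First: linear, -3 per step → -37 at step 9.
Second: cycles through 4, 7, 1 every 3 steps. Step 9 lands at position 0 of the cycle → 4.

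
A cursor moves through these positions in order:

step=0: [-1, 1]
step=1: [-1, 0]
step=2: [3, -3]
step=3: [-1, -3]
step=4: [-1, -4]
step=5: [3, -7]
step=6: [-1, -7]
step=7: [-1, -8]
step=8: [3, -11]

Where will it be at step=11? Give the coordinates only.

[3, -15]

Step-to-step displacements: [+0, -1], [+4, -3], [-4, +0], [+0, -1], [+4, -3], [-4, +0], [+0, -1], [+4, -3] — a repeating cycle of length 3.
step 9: apply [-4, +0] → [-1, -11]
step 10: apply [+0, -1] → [-1, -12]
step 11: apply [+4, -3] → [3, -15]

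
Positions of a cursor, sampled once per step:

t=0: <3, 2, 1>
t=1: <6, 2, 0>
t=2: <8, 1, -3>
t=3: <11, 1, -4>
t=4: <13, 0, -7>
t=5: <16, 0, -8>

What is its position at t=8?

<23, -2, -15>

Step-to-step displacements: <+3, +0, -1>, <+2, -1, -3>, <+3, +0, -1>, <+2, -1, -3>, <+3, +0, -1> — a repeating cycle of length 2.
step 6: apply <+2, -1, -3> → <18, -1, -11>
step 7: apply <+3, +0, -1> → <21, -1, -12>
step 8: apply <+2, -1, -3> → <23, -2, -15>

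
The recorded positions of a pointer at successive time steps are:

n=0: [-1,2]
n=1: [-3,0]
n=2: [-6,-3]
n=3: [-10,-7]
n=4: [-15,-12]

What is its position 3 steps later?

Taking differences between consecutive positions: [-2,-2], [-3,-3], [-4,-4], [-5,-5]. These grow by [-1,-1] each step.
step 5: [-15,-12] + [-6,-6] → [-21,-18]
step 6: [-21,-18] + [-7,-7] → [-28,-25]
step 7: [-28,-25] + [-8,-8] → [-36,-33]

[-36,-33]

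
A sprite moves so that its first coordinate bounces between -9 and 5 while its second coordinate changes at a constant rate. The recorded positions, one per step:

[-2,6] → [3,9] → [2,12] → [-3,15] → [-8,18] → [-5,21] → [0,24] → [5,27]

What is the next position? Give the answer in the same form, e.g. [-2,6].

The first coordinate travels 5 per step and bounces off the walls at -9 and 5.
  step 8: 5 → 0
The second coordinate changes by +3 each step: at step 8 it is 30.

[0,30]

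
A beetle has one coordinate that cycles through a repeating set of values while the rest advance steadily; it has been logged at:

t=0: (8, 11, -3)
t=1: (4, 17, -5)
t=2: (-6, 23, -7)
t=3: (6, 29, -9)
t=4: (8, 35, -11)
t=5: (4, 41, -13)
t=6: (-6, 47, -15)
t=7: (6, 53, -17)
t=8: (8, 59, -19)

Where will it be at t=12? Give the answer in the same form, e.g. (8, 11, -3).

The first coordinate repeats the cycle [8, 4, -6, 6] with period 4; step 12 mod 4 = 0, giving 8.
The second coordinate changes by +6 each step, so at step 12 it is 11 + 12·(6) = 83.
The third coordinate changes by -2 each step, so at step 12 it is -3 + 12·(-2) = -27.

(8, 83, -27)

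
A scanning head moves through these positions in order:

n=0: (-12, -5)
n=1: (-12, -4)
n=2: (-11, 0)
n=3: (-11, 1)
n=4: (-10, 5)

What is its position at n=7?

(-9, 11)

Step-to-step displacements: (+0, +1), (+1, +4), (+0, +1), (+1, +4) — a repeating cycle of length 2.
step 5: apply (+0, +1) → (-10, 6)
step 6: apply (+1, +4) → (-9, 10)
step 7: apply (+0, +1) → (-9, 11)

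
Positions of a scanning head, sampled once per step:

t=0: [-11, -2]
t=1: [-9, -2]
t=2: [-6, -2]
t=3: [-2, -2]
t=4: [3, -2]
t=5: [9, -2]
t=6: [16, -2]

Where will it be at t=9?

Successive displacements: [+2, +0], [+3, +0], [+4, +0], [+5, +0], [+6, +0], [+7, +0] — each changes by [+1, +0].
step 7: [16, -2] + [+8, +0] → [24, -2]
step 8: [24, -2] + [+9, +0] → [33, -2]
step 9: [33, -2] + [+10, +0] → [43, -2]

[43, -2]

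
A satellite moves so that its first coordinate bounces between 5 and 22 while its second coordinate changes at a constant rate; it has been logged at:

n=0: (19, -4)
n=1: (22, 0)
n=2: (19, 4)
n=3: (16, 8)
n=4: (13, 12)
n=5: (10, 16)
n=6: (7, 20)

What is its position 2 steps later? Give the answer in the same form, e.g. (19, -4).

The first coordinate travels 3 per step and bounces off the walls at 5 and 22.
  step 7: 7 → 6
  step 8: 6 → 9
The second coordinate changes by +4 each step: at step 8 it is 28.

(9, 28)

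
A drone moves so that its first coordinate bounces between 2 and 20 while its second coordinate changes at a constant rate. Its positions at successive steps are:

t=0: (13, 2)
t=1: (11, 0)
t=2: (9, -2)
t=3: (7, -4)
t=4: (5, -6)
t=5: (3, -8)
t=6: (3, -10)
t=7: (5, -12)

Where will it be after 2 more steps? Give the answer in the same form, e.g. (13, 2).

The first coordinate travels 2 per step and bounces off the walls at 2 and 20.
  step 8: 5 → 7
  step 9: 7 → 9
The second coordinate changes by -2 each step: at step 9 it is -16.

(9, -16)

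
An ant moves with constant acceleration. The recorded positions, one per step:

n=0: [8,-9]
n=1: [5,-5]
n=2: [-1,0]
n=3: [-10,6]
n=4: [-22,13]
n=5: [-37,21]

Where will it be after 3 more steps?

[-100,51]

First differences are [-3,+4], [-6,+5], [-9,+6], [-12,+7], [-15,+8]; their common second difference is [-3,+1] (constant acceleration).
step 6: [-37,21] + [-18,+9] → [-55,30]
step 7: [-55,30] + [-21,+10] → [-76,40]
step 8: [-76,40] + [-24,+11] → [-100,51]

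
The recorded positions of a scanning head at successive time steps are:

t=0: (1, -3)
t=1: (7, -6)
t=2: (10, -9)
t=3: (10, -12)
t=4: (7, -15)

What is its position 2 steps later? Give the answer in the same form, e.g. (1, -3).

Taking differences between consecutive positions: (+6, -3), (+3, -3), (+0, -3), (-3, -3). These grow by (-3, +0) each step.
step 5: (7, -15) + (-6, -3) → (1, -18)
step 6: (1, -18) + (-9, -3) → (-8, -21)

(-8, -21)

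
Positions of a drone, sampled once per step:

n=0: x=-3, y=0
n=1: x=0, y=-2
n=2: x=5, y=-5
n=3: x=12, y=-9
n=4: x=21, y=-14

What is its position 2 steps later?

x=45, y=-27

First differences are (+3,-2), (+5,-3), (+7,-4), (+9,-5); their common second difference is (+2,-1) (constant acceleration).
step 5: x=21, y=-14 + (+11,-6) → x=32, y=-20
step 6: x=32, y=-20 + (+13,-7) → x=45, y=-27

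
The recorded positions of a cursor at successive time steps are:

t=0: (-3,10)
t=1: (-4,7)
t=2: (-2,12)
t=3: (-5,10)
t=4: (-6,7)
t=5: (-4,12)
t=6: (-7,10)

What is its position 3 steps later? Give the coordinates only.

(-9,10)

Step-to-step displacements: (-1,-3), (+2,+5), (-3,-2), (-1,-3), (+2,+5), (-3,-2) — a repeating cycle of length 3.
step 7: apply (-1,-3) → (-8,7)
step 8: apply (+2,+5) → (-6,12)
step 9: apply (-3,-2) → (-9,10)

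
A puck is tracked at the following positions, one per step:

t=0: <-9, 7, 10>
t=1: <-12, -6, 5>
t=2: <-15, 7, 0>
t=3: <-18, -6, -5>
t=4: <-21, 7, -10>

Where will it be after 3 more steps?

<-30, -6, -25>

First: linear, -3 per step → -30 at step 7.
Second: cycles through 7, -6 every 2 steps. Step 7 lands at position 1 of the cycle → -6.
Third: linear, -5 per step → -25 at step 7.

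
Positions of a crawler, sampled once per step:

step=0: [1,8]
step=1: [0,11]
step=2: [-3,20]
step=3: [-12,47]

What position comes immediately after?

Consecutive displacements [-1,+3], [-3,+9], [-9,+27] scale by a factor of 3 each step.
step 4: [-12,47] + [-27,+81] → [-39,128]

[-39,128]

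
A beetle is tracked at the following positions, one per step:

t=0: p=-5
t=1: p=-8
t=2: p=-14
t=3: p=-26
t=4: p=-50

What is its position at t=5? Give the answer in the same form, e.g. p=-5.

p=-98

Step-to-step displacements: -3, -6, -12, -24; each is 2× the previous.
step 5: -50 − 48 → p=-98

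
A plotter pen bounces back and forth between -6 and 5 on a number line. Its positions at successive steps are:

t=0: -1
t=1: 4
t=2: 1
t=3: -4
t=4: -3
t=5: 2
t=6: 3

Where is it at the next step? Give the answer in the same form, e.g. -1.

-2

The value travels 5 per step and bounces off the walls at -6 and 5.
  step 7: 3 → -2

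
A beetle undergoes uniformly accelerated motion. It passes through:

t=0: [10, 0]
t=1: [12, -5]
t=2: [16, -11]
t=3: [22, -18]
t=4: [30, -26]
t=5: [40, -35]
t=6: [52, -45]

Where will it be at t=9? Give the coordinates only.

First differences are [+2, -5], [+4, -6], [+6, -7], [+8, -8], [+10, -9], [+12, -10]; their common second difference is [+2, -1] (constant acceleration).
step 7: [52, -45] + [+14, -11] → [66, -56]
step 8: [66, -56] + [+16, -12] → [82, -68]
step 9: [82, -68] + [+18, -13] → [100, -81]

[100, -81]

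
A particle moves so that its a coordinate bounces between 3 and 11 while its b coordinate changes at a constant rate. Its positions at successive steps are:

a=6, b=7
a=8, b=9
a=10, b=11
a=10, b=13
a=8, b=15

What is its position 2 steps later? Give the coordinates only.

The a coordinate travels 2 per step and bounces off the walls at 3 and 11.
  step 5: 8 → 6
  step 6: 6 → 4
The b coordinate changes by +2 each step: at step 6 it is 19.

a=4, b=19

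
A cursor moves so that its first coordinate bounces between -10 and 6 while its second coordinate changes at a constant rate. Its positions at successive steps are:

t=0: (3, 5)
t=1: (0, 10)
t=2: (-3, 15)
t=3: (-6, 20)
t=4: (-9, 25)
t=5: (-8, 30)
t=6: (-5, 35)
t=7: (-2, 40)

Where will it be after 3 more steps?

(5, 55)

The first coordinate travels 3 per step and bounces off the walls at -10 and 6.
  step 8: -2 → 1
  step 9: 1 → 4
  step 10: 4 → 5
The second coordinate changes by +5 each step: at step 10 it is 55.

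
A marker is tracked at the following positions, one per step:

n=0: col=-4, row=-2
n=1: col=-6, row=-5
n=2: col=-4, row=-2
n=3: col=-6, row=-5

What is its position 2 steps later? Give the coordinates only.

col=-6, row=-5

The jumps are (-2,-3), (+2,+3), (-2,-3) — a geometric progression with ratio -1.
step 4: col=-6, row=-5 + (+2,+3) → col=-4, row=-2
step 5: col=-4, row=-2 + (-2,-3) → col=-6, row=-5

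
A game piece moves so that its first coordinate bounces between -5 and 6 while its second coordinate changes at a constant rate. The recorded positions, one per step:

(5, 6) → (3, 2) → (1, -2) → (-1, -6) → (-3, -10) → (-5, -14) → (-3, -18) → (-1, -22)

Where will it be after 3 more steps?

The first coordinate travels 2 per step and bounces off the walls at -5 and 6.
  step 8: -1 → 1
  step 9: 1 → 3
  step 10: 3 → 5
The second coordinate changes by -4 each step: at step 10 it is -34.

(5, -34)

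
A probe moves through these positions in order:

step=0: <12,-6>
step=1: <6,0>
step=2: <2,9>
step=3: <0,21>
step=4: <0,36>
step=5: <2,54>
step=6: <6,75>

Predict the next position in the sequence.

<12,99>

Successive displacements: <-6,+6>, <-4,+9>, <-2,+12>, <+0,+15>, <+2,+18>, <+4,+21> — each changes by <+2,+3>.
step 7: <6,75> + <+6,+24> → <12,99>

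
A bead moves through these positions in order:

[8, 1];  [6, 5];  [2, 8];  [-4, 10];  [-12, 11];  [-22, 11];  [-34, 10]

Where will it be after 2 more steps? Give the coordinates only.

Taking differences between consecutive positions: [-2, +4], [-4, +3], [-6, +2], [-8, +1], [-10, +0], [-12, -1]. These grow by [-2, -1] each step.
step 7: [-34, 10] + [-14, -2] → [-48, 8]
step 8: [-48, 8] + [-16, -3] → [-64, 5]

[-64, 5]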